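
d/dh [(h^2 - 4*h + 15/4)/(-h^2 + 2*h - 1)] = (7 - 4*h)/(2*(h^3 - 3*h^2 + 3*h - 1))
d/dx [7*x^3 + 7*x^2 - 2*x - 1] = 21*x^2 + 14*x - 2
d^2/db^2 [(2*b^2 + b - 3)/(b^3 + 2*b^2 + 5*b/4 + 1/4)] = 16*(4*b^4 + 2*b^3 - 42*b^2 - 66*b - 27)/(16*b^7 + 80*b^6 + 168*b^5 + 192*b^4 + 129*b^3 + 51*b^2 + 11*b + 1)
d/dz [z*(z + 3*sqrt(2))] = 2*z + 3*sqrt(2)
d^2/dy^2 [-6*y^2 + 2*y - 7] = -12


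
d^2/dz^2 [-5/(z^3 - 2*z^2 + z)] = 10*(-6*z^2 + 4*z - 1)/(z^3*(z^4 - 4*z^3 + 6*z^2 - 4*z + 1))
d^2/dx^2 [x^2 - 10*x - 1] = 2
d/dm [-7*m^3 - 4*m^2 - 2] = m*(-21*m - 8)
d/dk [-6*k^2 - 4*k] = -12*k - 4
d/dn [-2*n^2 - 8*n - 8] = -4*n - 8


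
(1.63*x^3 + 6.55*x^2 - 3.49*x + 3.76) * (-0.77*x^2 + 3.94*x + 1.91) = -1.2551*x^5 + 1.3787*x^4 + 31.6076*x^3 - 4.1353*x^2 + 8.1485*x + 7.1816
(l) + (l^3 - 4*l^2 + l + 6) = l^3 - 4*l^2 + 2*l + 6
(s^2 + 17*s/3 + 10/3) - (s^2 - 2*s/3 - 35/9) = 19*s/3 + 65/9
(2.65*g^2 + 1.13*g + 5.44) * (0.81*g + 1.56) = 2.1465*g^3 + 5.0493*g^2 + 6.1692*g + 8.4864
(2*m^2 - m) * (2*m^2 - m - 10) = 4*m^4 - 4*m^3 - 19*m^2 + 10*m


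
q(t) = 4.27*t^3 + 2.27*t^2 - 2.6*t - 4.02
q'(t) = 12.81*t^2 + 4.54*t - 2.6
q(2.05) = 36.98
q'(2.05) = 60.54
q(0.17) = -4.38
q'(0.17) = -1.46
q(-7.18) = -1448.85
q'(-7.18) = 625.19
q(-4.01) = -232.43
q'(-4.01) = 185.18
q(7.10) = 1620.23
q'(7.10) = 675.39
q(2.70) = 89.55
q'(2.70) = 103.04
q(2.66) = 85.49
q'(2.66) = 100.11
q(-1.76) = -15.69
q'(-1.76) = 29.09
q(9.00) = 3269.28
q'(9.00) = 1075.87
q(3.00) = 123.90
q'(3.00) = 126.31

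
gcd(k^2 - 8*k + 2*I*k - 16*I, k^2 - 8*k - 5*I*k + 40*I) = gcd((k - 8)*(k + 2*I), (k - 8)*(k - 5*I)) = k - 8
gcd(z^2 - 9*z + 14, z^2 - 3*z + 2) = z - 2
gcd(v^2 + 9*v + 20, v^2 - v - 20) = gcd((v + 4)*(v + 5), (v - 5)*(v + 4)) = v + 4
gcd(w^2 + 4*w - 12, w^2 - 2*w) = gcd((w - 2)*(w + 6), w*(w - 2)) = w - 2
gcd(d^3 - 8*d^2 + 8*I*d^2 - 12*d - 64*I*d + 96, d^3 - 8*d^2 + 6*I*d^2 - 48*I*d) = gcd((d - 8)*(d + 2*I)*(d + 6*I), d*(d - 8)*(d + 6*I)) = d^2 + d*(-8 + 6*I) - 48*I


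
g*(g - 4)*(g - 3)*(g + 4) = g^4 - 3*g^3 - 16*g^2 + 48*g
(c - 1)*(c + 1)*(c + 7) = c^3 + 7*c^2 - c - 7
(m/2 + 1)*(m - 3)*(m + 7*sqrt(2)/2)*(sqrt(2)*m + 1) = sqrt(2)*m^4/2 - sqrt(2)*m^3/2 + 4*m^3 - 4*m^2 - 5*sqrt(2)*m^2/4 - 24*m - 7*sqrt(2)*m/4 - 21*sqrt(2)/2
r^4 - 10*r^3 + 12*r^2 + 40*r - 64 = (r - 8)*(r - 2)^2*(r + 2)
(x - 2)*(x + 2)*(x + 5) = x^3 + 5*x^2 - 4*x - 20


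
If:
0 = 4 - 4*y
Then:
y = 1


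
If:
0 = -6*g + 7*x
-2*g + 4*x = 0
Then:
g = 0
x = 0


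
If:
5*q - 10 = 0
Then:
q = 2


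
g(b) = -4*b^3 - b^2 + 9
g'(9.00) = -990.00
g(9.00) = -2988.00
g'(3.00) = -114.00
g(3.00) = -108.00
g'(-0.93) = -8.52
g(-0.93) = 11.35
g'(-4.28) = -211.26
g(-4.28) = 304.29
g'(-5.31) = -327.73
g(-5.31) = 579.69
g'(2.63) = -88.26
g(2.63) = -70.68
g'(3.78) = -179.02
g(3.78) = -221.33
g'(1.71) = -38.51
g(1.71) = -13.92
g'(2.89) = -106.01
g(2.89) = -95.90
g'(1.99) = -51.50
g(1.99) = -26.48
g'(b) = -12*b^2 - 2*b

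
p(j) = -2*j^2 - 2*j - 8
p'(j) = -4*j - 2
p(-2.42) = -14.87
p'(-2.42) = 7.68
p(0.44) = -9.27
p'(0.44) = -3.76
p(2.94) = -31.17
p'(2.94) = -13.76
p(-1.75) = -10.62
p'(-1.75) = 5.00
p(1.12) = -12.75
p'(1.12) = -6.48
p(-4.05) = -32.70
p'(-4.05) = 14.20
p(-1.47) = -9.38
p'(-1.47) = 3.88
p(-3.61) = -26.84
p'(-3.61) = 12.44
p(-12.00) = -272.00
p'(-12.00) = 46.00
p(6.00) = -92.00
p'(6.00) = -26.00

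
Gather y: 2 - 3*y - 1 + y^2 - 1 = y^2 - 3*y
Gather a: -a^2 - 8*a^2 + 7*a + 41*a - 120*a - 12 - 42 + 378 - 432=-9*a^2 - 72*a - 108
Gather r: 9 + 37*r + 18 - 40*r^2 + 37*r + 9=-40*r^2 + 74*r + 36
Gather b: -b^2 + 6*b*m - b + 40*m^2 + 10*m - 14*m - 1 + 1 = -b^2 + b*(6*m - 1) + 40*m^2 - 4*m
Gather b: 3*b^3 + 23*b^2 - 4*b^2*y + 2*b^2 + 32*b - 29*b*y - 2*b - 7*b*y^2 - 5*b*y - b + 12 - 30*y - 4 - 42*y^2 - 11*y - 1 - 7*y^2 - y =3*b^3 + b^2*(25 - 4*y) + b*(-7*y^2 - 34*y + 29) - 49*y^2 - 42*y + 7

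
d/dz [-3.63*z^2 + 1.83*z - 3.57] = 1.83 - 7.26*z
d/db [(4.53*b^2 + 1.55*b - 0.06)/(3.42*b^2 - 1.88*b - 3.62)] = (-13.8174*b^2 - 32.3868*b - 5.7238)/(11.6964*b^4 - 12.8592*b^3 - 21.2264*b^2 + 13.6112*b + 13.1044)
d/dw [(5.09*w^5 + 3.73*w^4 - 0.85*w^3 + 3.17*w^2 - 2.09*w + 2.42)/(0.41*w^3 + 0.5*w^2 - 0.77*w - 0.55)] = (4.1738*w^7 + 9.1643*w^6 - 11.9472*w^5 - 24.3385*w^4 - 5.1832*w^3 - 2.97*w^2 - 5.907*w + 3.0129)/(0.1681*w^6 + 0.41*w^5 - 0.3814*w^4 - 1.221*w^3 + 0.0428999999999999*w^2 + 0.847*w + 0.3025)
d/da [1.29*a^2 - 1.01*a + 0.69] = 2.58*a - 1.01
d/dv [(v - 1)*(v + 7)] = 2*v + 6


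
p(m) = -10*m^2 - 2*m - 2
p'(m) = -20*m - 2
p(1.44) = -25.62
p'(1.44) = -30.80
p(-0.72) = -5.74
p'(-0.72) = 12.40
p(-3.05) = -88.92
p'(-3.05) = 59.00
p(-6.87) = -460.23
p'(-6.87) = 135.40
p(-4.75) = -218.12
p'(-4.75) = 93.00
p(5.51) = -316.62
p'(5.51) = -112.20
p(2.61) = -75.34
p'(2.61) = -54.20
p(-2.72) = -70.54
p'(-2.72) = 52.40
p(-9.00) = -794.00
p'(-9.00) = 178.00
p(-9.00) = -794.00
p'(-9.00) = 178.00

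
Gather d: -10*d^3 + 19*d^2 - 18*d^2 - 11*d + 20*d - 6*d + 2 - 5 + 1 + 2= -10*d^3 + d^2 + 3*d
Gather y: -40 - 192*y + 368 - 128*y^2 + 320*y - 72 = -128*y^2 + 128*y + 256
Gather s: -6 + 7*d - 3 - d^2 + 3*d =-d^2 + 10*d - 9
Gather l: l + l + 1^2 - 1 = 2*l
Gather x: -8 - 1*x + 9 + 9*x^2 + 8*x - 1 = 9*x^2 + 7*x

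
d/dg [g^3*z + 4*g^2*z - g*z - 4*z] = z*(3*g^2 + 8*g - 1)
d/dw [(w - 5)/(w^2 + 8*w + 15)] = (w^2 + 8*w - 2*(w - 5)*(w + 4) + 15)/(w^2 + 8*w + 15)^2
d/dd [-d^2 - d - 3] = -2*d - 1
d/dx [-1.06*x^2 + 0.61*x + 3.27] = 0.61 - 2.12*x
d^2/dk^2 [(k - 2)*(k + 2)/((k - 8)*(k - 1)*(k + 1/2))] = 4*(4*k^6 - 138*k^4 + 1095*k^3 - 3228*k^2 + 1620*k - 676)/(8*k^9 - 204*k^8 + 1818*k^7 - 6245*k^6 + 4731*k^5 + 5109*k^4 - 4985*k^3 - 2088*k^2 + 1344*k + 512)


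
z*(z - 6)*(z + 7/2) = z^3 - 5*z^2/2 - 21*z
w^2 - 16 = (w - 4)*(w + 4)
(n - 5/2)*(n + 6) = n^2 + 7*n/2 - 15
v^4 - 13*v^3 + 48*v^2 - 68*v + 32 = (v - 8)*(v - 2)^2*(v - 1)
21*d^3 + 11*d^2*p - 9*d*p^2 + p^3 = (-7*d + p)*(-3*d + p)*(d + p)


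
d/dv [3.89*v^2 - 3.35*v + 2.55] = 7.78*v - 3.35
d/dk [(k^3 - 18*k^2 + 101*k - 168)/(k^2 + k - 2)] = (k^4 + 2*k^3 - 125*k^2 + 408*k - 34)/(k^4 + 2*k^3 - 3*k^2 - 4*k + 4)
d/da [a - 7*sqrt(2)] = 1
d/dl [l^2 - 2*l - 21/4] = 2*l - 2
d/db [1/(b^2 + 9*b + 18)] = (-2*b - 9)/(b^2 + 9*b + 18)^2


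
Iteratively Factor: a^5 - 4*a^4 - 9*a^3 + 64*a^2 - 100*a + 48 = (a - 2)*(a^4 - 2*a^3 - 13*a^2 + 38*a - 24) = (a - 3)*(a - 2)*(a^3 + a^2 - 10*a + 8) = (a - 3)*(a - 2)*(a - 1)*(a^2 + 2*a - 8) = (a - 3)*(a - 2)^2*(a - 1)*(a + 4)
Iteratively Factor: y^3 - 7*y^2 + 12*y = (y - 4)*(y^2 - 3*y) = (y - 4)*(y - 3)*(y)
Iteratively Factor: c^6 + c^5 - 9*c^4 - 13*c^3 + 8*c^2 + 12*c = (c)*(c^5 + c^4 - 9*c^3 - 13*c^2 + 8*c + 12) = c*(c + 2)*(c^4 - c^3 - 7*c^2 + c + 6) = c*(c - 3)*(c + 2)*(c^3 + 2*c^2 - c - 2) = c*(c - 3)*(c + 1)*(c + 2)*(c^2 + c - 2) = c*(c - 3)*(c - 1)*(c + 1)*(c + 2)*(c + 2)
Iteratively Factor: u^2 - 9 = (u + 3)*(u - 3)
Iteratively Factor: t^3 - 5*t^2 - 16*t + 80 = (t - 4)*(t^2 - t - 20) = (t - 5)*(t - 4)*(t + 4)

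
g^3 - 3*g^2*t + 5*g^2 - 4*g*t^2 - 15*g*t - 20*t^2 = (g + 5)*(g - 4*t)*(g + t)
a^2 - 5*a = a*(a - 5)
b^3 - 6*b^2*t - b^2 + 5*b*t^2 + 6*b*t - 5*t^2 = (b - 1)*(b - 5*t)*(b - t)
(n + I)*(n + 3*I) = n^2 + 4*I*n - 3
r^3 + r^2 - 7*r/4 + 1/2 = (r - 1/2)^2*(r + 2)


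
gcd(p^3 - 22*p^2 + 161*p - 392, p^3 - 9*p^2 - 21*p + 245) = p^2 - 14*p + 49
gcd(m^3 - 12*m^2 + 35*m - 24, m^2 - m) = m - 1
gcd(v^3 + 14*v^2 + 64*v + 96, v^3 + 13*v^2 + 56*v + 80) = v^2 + 8*v + 16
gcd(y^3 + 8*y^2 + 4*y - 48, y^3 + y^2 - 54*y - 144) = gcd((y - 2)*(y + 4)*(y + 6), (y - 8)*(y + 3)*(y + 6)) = y + 6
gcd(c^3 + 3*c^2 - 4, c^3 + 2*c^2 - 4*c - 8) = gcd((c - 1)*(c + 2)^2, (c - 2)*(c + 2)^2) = c^2 + 4*c + 4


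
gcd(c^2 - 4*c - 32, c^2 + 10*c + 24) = c + 4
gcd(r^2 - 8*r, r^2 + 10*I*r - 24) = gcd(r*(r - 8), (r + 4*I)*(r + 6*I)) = 1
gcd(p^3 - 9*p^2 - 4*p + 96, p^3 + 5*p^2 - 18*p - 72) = p^2 - p - 12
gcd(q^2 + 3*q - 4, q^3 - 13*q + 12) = q^2 + 3*q - 4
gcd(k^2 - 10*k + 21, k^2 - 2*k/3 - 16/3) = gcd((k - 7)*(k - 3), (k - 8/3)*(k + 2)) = 1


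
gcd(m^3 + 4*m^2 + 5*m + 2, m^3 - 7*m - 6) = m^2 + 3*m + 2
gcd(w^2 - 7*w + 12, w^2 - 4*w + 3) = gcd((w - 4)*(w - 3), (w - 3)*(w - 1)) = w - 3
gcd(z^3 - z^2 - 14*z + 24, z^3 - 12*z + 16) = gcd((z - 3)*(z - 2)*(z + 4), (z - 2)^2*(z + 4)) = z^2 + 2*z - 8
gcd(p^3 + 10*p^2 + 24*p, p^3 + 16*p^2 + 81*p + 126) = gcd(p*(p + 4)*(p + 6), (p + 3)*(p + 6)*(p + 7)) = p + 6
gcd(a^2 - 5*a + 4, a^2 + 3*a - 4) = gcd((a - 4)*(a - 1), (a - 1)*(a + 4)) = a - 1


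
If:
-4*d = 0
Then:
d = 0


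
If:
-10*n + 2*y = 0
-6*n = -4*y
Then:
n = 0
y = 0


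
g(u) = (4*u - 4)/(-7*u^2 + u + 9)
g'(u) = (4*u - 4)*(14*u - 1)/(-7*u^2 + u + 9)^2 + 4/(-7*u^2 + u + 9) = 4*(-7*u^2 + u + (u - 1)*(14*u - 1) + 9)/(-7*u^2 + u + 9)^2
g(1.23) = -2.55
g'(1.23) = 103.85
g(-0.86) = -2.51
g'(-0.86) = 12.40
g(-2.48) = 0.38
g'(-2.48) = 0.26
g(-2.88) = 0.30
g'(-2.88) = 0.16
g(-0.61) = -1.11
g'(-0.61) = 2.53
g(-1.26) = 2.68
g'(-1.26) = 13.62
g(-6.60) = 0.10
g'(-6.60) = 0.02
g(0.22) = -0.35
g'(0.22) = 0.37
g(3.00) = -0.16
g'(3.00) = 0.05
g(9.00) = -0.06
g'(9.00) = 0.01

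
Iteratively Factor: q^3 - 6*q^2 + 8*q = (q)*(q^2 - 6*q + 8) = q*(q - 4)*(q - 2)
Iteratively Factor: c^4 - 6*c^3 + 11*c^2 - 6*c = (c - 1)*(c^3 - 5*c^2 + 6*c) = c*(c - 1)*(c^2 - 5*c + 6) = c*(c - 2)*(c - 1)*(c - 3)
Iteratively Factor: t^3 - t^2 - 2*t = (t + 1)*(t^2 - 2*t) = (t - 2)*(t + 1)*(t)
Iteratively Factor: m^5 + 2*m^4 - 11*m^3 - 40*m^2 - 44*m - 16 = (m - 4)*(m^4 + 6*m^3 + 13*m^2 + 12*m + 4) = (m - 4)*(m + 1)*(m^3 + 5*m^2 + 8*m + 4) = (m - 4)*(m + 1)*(m + 2)*(m^2 + 3*m + 2) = (m - 4)*(m + 1)^2*(m + 2)*(m + 2)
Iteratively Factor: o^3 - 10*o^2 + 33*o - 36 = (o - 4)*(o^2 - 6*o + 9) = (o - 4)*(o - 3)*(o - 3)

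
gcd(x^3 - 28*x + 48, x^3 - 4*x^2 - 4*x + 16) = x^2 - 6*x + 8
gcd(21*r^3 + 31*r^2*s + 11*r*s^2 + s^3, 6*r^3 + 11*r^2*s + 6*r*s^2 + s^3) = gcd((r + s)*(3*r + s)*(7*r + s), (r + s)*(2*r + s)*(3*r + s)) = 3*r^2 + 4*r*s + s^2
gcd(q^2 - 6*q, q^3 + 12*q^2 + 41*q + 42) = 1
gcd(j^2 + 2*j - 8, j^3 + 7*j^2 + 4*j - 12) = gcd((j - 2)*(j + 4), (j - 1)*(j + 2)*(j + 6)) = 1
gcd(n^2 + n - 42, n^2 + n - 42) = n^2 + n - 42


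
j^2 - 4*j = j*(j - 4)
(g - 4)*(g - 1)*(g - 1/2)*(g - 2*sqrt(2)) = g^4 - 11*g^3/2 - 2*sqrt(2)*g^3 + 13*g^2/2 + 11*sqrt(2)*g^2 - 13*sqrt(2)*g - 2*g + 4*sqrt(2)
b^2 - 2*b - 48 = (b - 8)*(b + 6)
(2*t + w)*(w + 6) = 2*t*w + 12*t + w^2 + 6*w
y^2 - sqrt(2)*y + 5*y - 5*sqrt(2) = (y + 5)*(y - sqrt(2))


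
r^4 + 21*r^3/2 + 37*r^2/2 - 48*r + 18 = (r - 1)*(r - 1/2)*(r + 6)^2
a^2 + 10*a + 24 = (a + 4)*(a + 6)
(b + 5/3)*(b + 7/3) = b^2 + 4*b + 35/9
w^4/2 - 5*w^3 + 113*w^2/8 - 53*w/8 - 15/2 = (w/2 + 1/4)*(w - 5)*(w - 4)*(w - 3/2)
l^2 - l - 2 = (l - 2)*(l + 1)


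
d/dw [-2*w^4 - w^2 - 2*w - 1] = -8*w^3 - 2*w - 2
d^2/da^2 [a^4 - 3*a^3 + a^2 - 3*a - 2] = 12*a^2 - 18*a + 2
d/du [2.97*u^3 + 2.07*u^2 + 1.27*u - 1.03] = 8.91*u^2 + 4.14*u + 1.27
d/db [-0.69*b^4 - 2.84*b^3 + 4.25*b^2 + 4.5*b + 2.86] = -2.76*b^3 - 8.52*b^2 + 8.5*b + 4.5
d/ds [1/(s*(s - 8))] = 2*(4 - s)/(s^2*(s^2 - 16*s + 64))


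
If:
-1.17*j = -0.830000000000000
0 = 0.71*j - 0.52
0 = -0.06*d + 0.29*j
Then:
No Solution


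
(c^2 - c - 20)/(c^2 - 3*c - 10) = (c + 4)/(c + 2)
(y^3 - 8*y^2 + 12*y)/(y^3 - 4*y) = (y - 6)/(y + 2)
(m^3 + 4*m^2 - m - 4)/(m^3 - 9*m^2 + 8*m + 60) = (m^3 + 4*m^2 - m - 4)/(m^3 - 9*m^2 + 8*m + 60)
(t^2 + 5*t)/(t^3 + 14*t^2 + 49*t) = (t + 5)/(t^2 + 14*t + 49)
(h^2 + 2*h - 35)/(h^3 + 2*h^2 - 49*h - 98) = (h - 5)/(h^2 - 5*h - 14)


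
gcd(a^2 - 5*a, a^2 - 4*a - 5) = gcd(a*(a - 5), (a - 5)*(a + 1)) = a - 5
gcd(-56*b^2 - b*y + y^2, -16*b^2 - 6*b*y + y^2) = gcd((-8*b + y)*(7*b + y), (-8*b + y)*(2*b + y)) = -8*b + y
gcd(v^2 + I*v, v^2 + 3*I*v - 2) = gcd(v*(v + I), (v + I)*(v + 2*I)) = v + I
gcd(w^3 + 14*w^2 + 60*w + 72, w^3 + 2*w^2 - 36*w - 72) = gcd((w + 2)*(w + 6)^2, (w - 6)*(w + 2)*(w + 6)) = w^2 + 8*w + 12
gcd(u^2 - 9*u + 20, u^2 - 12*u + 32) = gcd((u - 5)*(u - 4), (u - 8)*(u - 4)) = u - 4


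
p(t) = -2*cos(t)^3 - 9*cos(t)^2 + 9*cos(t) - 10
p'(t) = 6*sin(t)*cos(t)^2 + 18*sin(t)*cos(t) - 9*sin(t) = 3*(6*cos(t) + cos(2*t) - 2)*sin(t)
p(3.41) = -25.25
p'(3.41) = 5.51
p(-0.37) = -11.05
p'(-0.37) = -4.70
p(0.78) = -8.87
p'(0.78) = 4.80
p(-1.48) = -9.26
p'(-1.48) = 7.29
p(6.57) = -11.41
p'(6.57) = 3.90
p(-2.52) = -22.19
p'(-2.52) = 11.45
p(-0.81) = -8.73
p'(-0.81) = -4.54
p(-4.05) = -18.47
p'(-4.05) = -14.04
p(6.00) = -11.43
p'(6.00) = -3.86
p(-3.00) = -25.79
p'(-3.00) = 2.95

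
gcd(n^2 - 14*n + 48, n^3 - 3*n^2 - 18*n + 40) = 1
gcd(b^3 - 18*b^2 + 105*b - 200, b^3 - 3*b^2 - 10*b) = b - 5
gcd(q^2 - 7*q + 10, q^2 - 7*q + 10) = q^2 - 7*q + 10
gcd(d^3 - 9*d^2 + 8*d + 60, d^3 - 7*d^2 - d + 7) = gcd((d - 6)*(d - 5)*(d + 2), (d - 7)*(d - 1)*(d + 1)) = 1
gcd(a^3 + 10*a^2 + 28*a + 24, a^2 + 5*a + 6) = a + 2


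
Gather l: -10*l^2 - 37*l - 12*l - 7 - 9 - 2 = -10*l^2 - 49*l - 18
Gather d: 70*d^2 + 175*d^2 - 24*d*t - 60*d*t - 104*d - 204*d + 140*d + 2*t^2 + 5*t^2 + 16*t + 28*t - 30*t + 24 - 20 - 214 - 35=245*d^2 + d*(-84*t - 168) + 7*t^2 + 14*t - 245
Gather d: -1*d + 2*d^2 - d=2*d^2 - 2*d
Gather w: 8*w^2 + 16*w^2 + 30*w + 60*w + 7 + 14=24*w^2 + 90*w + 21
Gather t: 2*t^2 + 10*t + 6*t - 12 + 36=2*t^2 + 16*t + 24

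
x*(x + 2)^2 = x^3 + 4*x^2 + 4*x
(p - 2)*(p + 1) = p^2 - p - 2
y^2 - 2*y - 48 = (y - 8)*(y + 6)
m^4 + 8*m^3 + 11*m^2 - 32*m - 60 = (m - 2)*(m + 2)*(m + 3)*(m + 5)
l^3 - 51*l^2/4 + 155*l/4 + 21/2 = (l - 7)*(l - 6)*(l + 1/4)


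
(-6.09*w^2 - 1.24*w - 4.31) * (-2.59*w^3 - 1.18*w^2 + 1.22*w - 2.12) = 15.7731*w^5 + 10.3978*w^4 + 5.1963*w^3 + 16.4838*w^2 - 2.6294*w + 9.1372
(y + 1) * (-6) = -6*y - 6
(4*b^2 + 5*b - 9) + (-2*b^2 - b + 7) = 2*b^2 + 4*b - 2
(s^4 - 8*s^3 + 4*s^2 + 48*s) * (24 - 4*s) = -4*s^5 + 56*s^4 - 208*s^3 - 96*s^2 + 1152*s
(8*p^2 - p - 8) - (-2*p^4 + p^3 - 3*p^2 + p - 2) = 2*p^4 - p^3 + 11*p^2 - 2*p - 6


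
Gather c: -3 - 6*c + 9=6 - 6*c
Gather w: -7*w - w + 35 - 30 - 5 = -8*w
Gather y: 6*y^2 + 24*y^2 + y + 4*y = 30*y^2 + 5*y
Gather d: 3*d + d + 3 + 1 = 4*d + 4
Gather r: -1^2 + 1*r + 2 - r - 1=0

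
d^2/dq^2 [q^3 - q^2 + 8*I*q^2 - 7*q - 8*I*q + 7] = 6*q - 2 + 16*I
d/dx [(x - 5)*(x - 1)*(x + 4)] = 3*x^2 - 4*x - 19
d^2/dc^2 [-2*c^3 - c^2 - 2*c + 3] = -12*c - 2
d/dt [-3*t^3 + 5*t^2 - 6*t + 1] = -9*t^2 + 10*t - 6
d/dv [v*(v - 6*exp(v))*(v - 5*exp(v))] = -11*v^2*exp(v) + 3*v^2 + 60*v*exp(2*v) - 22*v*exp(v) + 30*exp(2*v)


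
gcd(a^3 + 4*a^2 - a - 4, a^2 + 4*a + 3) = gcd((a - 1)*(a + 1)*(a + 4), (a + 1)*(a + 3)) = a + 1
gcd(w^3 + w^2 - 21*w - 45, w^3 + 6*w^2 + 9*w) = w^2 + 6*w + 9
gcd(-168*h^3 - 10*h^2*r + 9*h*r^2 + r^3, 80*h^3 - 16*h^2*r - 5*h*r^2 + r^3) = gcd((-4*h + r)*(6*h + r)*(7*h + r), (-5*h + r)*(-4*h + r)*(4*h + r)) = -4*h + r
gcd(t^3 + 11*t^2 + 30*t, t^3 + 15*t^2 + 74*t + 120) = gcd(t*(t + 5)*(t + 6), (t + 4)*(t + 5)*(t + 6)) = t^2 + 11*t + 30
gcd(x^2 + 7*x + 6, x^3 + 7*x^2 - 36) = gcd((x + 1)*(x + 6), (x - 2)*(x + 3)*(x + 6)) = x + 6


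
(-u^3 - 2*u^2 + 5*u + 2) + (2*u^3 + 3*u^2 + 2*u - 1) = u^3 + u^2 + 7*u + 1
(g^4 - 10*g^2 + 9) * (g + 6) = g^5 + 6*g^4 - 10*g^3 - 60*g^2 + 9*g + 54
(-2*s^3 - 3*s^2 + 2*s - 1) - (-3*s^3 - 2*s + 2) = s^3 - 3*s^2 + 4*s - 3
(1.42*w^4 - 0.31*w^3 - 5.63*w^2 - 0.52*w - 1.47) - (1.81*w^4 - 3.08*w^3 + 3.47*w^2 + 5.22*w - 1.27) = -0.39*w^4 + 2.77*w^3 - 9.1*w^2 - 5.74*w - 0.2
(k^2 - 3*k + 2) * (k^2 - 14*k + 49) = k^4 - 17*k^3 + 93*k^2 - 175*k + 98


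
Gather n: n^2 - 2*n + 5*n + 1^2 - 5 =n^2 + 3*n - 4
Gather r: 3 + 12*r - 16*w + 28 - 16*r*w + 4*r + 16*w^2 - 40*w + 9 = r*(16 - 16*w) + 16*w^2 - 56*w + 40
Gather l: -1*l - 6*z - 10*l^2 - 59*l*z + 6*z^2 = -10*l^2 + l*(-59*z - 1) + 6*z^2 - 6*z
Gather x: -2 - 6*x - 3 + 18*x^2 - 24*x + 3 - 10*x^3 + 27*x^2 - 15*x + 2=-10*x^3 + 45*x^2 - 45*x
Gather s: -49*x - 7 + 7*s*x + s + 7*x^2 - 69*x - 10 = s*(7*x + 1) + 7*x^2 - 118*x - 17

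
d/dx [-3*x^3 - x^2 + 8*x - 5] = -9*x^2 - 2*x + 8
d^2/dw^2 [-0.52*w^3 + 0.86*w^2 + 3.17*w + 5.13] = 1.72 - 3.12*w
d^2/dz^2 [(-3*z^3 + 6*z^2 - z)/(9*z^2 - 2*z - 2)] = 2*(-39*z^3 + 288*z^2 - 90*z + 28)/(729*z^6 - 486*z^5 - 378*z^4 + 208*z^3 + 84*z^2 - 24*z - 8)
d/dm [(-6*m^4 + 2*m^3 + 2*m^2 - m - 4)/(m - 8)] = 2*(-9*m^4 + 98*m^3 - 23*m^2 - 16*m + 6)/(m^2 - 16*m + 64)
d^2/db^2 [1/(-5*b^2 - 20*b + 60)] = 2*(b^2 + 4*b - 4*(b + 2)^2 - 12)/(5*(b^2 + 4*b - 12)^3)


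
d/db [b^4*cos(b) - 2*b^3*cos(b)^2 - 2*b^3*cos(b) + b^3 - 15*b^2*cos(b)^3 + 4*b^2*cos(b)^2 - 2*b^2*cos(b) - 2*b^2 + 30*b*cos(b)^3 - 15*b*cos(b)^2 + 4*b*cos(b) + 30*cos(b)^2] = -b^4*sin(b) + 2*b^3*sin(b) + 2*b^3*sin(2*b) + 4*b^3*cos(b) + 53*b^2*sin(b)/4 - 4*b^2*sin(2*b) + 45*b^2*sin(3*b)/4 - 6*b^2*cos(b) - 3*b^2*cos(2*b) - 53*b*sin(b)/2 + 15*b*sin(2*b) - 45*b*sin(3*b)/2 - 53*b*cos(b)/2 + 4*b*cos(2*b) - 15*b*cos(3*b)/2 - 30*sin(2*b) + 53*cos(b)/2 - 15*cos(2*b)/2 + 15*cos(3*b)/2 - 15/2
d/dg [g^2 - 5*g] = 2*g - 5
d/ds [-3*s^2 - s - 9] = -6*s - 1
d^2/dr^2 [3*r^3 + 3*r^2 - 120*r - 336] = 18*r + 6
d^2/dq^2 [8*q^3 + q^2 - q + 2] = 48*q + 2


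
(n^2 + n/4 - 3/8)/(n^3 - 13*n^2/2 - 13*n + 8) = (n + 3/4)/(n^2 - 6*n - 16)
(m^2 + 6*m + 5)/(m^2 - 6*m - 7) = (m + 5)/(m - 7)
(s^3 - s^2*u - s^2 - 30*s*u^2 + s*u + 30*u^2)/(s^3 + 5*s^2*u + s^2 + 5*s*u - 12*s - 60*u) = (s^2 - 6*s*u - s + 6*u)/(s^2 + s - 12)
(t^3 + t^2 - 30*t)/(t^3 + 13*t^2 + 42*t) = (t - 5)/(t + 7)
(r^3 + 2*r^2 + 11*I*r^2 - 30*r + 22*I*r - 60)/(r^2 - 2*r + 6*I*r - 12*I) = (r^2 + r*(2 + 5*I) + 10*I)/(r - 2)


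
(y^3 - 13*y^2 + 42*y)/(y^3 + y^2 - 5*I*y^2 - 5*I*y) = (y^2 - 13*y + 42)/(y^2 + y - 5*I*y - 5*I)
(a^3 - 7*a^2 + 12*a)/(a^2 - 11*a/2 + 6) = 2*a*(a - 3)/(2*a - 3)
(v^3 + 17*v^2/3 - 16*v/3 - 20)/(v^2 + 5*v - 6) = (3*v^2 - v - 10)/(3*(v - 1))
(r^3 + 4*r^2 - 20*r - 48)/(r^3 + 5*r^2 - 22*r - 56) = (r + 6)/(r + 7)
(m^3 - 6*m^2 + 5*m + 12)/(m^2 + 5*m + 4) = (m^2 - 7*m + 12)/(m + 4)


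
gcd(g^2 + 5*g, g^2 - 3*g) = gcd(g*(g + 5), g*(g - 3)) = g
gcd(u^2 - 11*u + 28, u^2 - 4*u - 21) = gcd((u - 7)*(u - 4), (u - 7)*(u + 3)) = u - 7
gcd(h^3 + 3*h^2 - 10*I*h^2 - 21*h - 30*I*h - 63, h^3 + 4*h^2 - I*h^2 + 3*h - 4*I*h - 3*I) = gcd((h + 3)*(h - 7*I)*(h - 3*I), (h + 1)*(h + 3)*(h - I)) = h + 3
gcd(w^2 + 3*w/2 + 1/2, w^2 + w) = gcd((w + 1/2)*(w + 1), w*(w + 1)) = w + 1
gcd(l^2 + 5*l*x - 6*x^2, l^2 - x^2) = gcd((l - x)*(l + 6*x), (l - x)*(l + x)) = -l + x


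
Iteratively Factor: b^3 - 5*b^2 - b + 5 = (b - 5)*(b^2 - 1) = (b - 5)*(b + 1)*(b - 1)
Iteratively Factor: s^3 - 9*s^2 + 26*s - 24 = (s - 3)*(s^2 - 6*s + 8) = (s - 3)*(s - 2)*(s - 4)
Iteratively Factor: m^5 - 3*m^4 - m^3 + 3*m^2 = (m - 3)*(m^4 - m^2) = m*(m - 3)*(m^3 - m) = m*(m - 3)*(m - 1)*(m^2 + m) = m^2*(m - 3)*(m - 1)*(m + 1)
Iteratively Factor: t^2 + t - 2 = (t - 1)*(t + 2)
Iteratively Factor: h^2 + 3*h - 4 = (h - 1)*(h + 4)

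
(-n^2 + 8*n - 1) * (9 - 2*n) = 2*n^3 - 25*n^2 + 74*n - 9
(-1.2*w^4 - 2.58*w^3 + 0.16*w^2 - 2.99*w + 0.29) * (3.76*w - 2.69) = -4.512*w^5 - 6.4728*w^4 + 7.5418*w^3 - 11.6728*w^2 + 9.1335*w - 0.7801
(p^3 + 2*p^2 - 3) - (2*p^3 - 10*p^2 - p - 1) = -p^3 + 12*p^2 + p - 2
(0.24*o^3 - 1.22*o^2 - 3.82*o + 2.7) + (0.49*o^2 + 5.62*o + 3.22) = 0.24*o^3 - 0.73*o^2 + 1.8*o + 5.92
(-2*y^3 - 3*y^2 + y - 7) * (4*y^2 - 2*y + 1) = -8*y^5 - 8*y^4 + 8*y^3 - 33*y^2 + 15*y - 7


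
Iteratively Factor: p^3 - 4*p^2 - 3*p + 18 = (p - 3)*(p^2 - p - 6) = (p - 3)*(p + 2)*(p - 3)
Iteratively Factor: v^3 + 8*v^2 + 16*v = (v + 4)*(v^2 + 4*v) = v*(v + 4)*(v + 4)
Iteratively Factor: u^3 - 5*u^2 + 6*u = (u)*(u^2 - 5*u + 6) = u*(u - 2)*(u - 3)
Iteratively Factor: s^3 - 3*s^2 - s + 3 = (s - 1)*(s^2 - 2*s - 3) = (s - 1)*(s + 1)*(s - 3)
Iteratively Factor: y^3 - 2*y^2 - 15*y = (y - 5)*(y^2 + 3*y) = y*(y - 5)*(y + 3)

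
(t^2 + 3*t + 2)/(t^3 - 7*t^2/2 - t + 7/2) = 2*(t + 2)/(2*t^2 - 9*t + 7)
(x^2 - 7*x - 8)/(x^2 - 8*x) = (x + 1)/x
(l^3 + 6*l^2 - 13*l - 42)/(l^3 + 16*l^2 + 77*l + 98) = (l - 3)/(l + 7)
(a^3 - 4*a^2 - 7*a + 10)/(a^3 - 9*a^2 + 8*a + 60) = (a - 1)/(a - 6)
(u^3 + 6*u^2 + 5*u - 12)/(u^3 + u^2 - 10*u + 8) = (u + 3)/(u - 2)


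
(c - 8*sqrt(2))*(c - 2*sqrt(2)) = c^2 - 10*sqrt(2)*c + 32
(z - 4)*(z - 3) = z^2 - 7*z + 12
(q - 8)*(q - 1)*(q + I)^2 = q^4 - 9*q^3 + 2*I*q^3 + 7*q^2 - 18*I*q^2 + 9*q + 16*I*q - 8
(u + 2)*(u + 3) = u^2 + 5*u + 6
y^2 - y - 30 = (y - 6)*(y + 5)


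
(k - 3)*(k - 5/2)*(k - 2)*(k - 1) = k^4 - 17*k^3/2 + 26*k^2 - 67*k/2 + 15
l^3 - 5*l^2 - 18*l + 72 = (l - 6)*(l - 3)*(l + 4)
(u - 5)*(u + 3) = u^2 - 2*u - 15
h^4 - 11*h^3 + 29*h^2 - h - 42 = (h - 7)*(h - 3)*(h - 2)*(h + 1)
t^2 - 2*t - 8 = (t - 4)*(t + 2)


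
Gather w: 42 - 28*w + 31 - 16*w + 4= 77 - 44*w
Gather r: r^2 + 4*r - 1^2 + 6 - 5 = r^2 + 4*r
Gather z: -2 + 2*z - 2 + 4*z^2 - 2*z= 4*z^2 - 4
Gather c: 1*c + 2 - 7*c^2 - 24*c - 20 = -7*c^2 - 23*c - 18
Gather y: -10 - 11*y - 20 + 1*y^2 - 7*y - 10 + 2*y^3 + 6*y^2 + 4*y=2*y^3 + 7*y^2 - 14*y - 40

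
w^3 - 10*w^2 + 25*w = w*(w - 5)^2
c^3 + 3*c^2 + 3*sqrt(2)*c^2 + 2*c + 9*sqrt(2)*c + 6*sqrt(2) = (c + 1)*(c + 2)*(c + 3*sqrt(2))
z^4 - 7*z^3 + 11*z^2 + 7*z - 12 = (z - 4)*(z - 3)*(z - 1)*(z + 1)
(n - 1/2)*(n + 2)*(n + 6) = n^3 + 15*n^2/2 + 8*n - 6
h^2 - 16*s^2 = (h - 4*s)*(h + 4*s)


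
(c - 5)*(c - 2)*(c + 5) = c^3 - 2*c^2 - 25*c + 50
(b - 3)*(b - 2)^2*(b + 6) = b^4 - b^3 - 26*b^2 + 84*b - 72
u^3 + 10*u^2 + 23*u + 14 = (u + 1)*(u + 2)*(u + 7)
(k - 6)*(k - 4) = k^2 - 10*k + 24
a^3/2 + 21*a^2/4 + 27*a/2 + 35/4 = (a/2 + 1/2)*(a + 5/2)*(a + 7)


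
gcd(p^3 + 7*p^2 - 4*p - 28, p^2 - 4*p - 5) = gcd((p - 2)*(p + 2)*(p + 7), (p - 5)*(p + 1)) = 1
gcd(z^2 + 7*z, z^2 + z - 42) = z + 7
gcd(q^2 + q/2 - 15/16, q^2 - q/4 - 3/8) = q - 3/4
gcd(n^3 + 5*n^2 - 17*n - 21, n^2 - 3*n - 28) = 1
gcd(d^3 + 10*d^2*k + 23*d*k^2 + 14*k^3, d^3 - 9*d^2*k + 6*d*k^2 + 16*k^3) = d + k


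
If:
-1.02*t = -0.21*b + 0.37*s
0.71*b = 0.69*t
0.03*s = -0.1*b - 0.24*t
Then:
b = 0.00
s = 0.00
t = 0.00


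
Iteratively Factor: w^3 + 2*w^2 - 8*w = (w + 4)*(w^2 - 2*w) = w*(w + 4)*(w - 2)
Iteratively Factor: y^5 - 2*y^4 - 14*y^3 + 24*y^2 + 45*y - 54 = (y + 2)*(y^4 - 4*y^3 - 6*y^2 + 36*y - 27) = (y + 2)*(y + 3)*(y^3 - 7*y^2 + 15*y - 9) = (y - 3)*(y + 2)*(y + 3)*(y^2 - 4*y + 3) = (y - 3)*(y - 1)*(y + 2)*(y + 3)*(y - 3)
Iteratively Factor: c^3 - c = (c + 1)*(c^2 - c) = (c - 1)*(c + 1)*(c)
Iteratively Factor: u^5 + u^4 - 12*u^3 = (u - 3)*(u^4 + 4*u^3) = u*(u - 3)*(u^3 + 4*u^2) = u^2*(u - 3)*(u^2 + 4*u) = u^2*(u - 3)*(u + 4)*(u)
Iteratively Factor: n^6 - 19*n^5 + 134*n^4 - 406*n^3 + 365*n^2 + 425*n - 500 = (n - 4)*(n^5 - 15*n^4 + 74*n^3 - 110*n^2 - 75*n + 125) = (n - 4)*(n + 1)*(n^4 - 16*n^3 + 90*n^2 - 200*n + 125) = (n - 5)*(n - 4)*(n + 1)*(n^3 - 11*n^2 + 35*n - 25) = (n - 5)^2*(n - 4)*(n + 1)*(n^2 - 6*n + 5) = (n - 5)^3*(n - 4)*(n + 1)*(n - 1)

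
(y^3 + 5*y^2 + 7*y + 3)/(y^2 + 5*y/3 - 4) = 3*(y^2 + 2*y + 1)/(3*y - 4)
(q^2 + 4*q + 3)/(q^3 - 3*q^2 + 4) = (q + 3)/(q^2 - 4*q + 4)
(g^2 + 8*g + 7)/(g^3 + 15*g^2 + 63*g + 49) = 1/(g + 7)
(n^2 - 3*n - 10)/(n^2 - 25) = (n + 2)/(n + 5)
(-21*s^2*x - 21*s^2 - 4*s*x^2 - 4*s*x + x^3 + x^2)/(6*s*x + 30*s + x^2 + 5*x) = (-21*s^2*x - 21*s^2 - 4*s*x^2 - 4*s*x + x^3 + x^2)/(6*s*x + 30*s + x^2 + 5*x)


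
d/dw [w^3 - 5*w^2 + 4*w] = 3*w^2 - 10*w + 4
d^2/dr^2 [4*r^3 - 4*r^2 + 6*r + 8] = 24*r - 8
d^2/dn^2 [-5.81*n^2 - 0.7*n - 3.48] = -11.6200000000000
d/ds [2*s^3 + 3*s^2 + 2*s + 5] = 6*s^2 + 6*s + 2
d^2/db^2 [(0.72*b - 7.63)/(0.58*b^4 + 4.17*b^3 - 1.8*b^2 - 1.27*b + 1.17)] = (2.906496*b^7 - 23.472368*b^6 - 483.007572*b^5 - 1477.988532*b^4 + 941.333368*b^3 + 114.098022*b^2 + 127.800882*b - 54.610718)/(0.195112*b^12 + 4.208364*b^11 + 28.440126*b^10 + 45.109149*b^9 - 105.511428*b^8 - 0.785457000000001*b^7 + 107.876325*b^6 - 50.030073*b^5 - 32.132592*b^4 + 31.124276*b^3 - 1.730781*b^2 - 5.215509*b + 1.601613)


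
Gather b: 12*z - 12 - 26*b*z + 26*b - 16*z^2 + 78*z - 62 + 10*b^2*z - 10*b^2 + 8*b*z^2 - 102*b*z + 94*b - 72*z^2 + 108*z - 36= b^2*(10*z - 10) + b*(8*z^2 - 128*z + 120) - 88*z^2 + 198*z - 110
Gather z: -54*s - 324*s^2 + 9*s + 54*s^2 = -270*s^2 - 45*s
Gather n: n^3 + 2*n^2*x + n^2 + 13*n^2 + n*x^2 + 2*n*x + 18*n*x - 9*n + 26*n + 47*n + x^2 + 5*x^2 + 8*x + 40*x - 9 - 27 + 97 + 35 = n^3 + n^2*(2*x + 14) + n*(x^2 + 20*x + 64) + 6*x^2 + 48*x + 96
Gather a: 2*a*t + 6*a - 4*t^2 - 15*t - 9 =a*(2*t + 6) - 4*t^2 - 15*t - 9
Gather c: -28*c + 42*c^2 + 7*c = 42*c^2 - 21*c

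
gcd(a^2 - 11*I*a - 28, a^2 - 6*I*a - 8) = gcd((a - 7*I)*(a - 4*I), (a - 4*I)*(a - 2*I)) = a - 4*I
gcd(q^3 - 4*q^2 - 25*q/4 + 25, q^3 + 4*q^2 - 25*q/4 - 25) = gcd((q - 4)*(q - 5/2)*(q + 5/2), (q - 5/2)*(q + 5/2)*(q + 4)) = q^2 - 25/4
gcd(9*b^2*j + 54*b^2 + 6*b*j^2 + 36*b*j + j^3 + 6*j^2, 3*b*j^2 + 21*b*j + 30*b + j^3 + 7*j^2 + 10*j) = 3*b + j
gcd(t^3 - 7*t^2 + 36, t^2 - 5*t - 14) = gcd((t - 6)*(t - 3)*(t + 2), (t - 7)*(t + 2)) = t + 2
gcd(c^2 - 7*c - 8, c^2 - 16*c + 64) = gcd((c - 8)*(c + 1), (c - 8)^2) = c - 8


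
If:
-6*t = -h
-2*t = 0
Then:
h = 0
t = 0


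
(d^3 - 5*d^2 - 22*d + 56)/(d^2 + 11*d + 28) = (d^2 - 9*d + 14)/(d + 7)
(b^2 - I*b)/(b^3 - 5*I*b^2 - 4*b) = 1/(b - 4*I)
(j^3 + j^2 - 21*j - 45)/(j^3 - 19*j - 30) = (j + 3)/(j + 2)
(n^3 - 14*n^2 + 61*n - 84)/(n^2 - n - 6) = (n^2 - 11*n + 28)/(n + 2)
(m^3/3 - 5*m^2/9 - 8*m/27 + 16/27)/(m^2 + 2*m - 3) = (9*m^3 - 15*m^2 - 8*m + 16)/(27*(m^2 + 2*m - 3))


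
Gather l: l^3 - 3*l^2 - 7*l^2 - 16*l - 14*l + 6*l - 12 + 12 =l^3 - 10*l^2 - 24*l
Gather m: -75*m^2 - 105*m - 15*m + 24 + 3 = -75*m^2 - 120*m + 27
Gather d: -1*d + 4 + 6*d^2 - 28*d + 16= 6*d^2 - 29*d + 20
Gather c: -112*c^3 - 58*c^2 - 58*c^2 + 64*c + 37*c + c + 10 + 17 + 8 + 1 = -112*c^3 - 116*c^2 + 102*c + 36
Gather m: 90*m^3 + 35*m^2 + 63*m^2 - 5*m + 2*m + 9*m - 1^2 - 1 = 90*m^3 + 98*m^2 + 6*m - 2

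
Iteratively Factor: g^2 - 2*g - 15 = (g - 5)*(g + 3)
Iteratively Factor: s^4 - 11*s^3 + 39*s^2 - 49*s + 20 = (s - 1)*(s^3 - 10*s^2 + 29*s - 20) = (s - 4)*(s - 1)*(s^2 - 6*s + 5) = (s - 4)*(s - 1)^2*(s - 5)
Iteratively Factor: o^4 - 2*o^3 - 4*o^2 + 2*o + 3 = (o + 1)*(o^3 - 3*o^2 - o + 3) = (o + 1)^2*(o^2 - 4*o + 3) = (o - 3)*(o + 1)^2*(o - 1)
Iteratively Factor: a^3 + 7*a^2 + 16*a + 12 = (a + 2)*(a^2 + 5*a + 6) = (a + 2)*(a + 3)*(a + 2)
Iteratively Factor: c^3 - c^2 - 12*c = (c + 3)*(c^2 - 4*c) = (c - 4)*(c + 3)*(c)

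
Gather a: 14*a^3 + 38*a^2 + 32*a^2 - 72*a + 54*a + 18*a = 14*a^3 + 70*a^2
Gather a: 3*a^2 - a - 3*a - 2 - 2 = 3*a^2 - 4*a - 4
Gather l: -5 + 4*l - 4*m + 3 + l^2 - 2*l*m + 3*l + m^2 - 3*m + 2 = l^2 + l*(7 - 2*m) + m^2 - 7*m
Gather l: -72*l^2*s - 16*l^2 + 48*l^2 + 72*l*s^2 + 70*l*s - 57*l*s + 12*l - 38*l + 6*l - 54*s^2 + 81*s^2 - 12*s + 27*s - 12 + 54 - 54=l^2*(32 - 72*s) + l*(72*s^2 + 13*s - 20) + 27*s^2 + 15*s - 12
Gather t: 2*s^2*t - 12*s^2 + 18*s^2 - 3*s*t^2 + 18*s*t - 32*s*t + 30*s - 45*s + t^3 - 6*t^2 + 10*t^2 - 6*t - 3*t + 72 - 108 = 6*s^2 - 15*s + t^3 + t^2*(4 - 3*s) + t*(2*s^2 - 14*s - 9) - 36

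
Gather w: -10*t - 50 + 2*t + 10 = -8*t - 40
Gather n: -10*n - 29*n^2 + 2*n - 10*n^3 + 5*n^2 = -10*n^3 - 24*n^2 - 8*n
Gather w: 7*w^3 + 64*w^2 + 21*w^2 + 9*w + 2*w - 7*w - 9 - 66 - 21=7*w^3 + 85*w^2 + 4*w - 96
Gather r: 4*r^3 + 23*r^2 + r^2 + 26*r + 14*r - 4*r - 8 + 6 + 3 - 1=4*r^3 + 24*r^2 + 36*r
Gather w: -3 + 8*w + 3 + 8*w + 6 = 16*w + 6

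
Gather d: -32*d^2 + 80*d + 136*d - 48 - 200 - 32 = -32*d^2 + 216*d - 280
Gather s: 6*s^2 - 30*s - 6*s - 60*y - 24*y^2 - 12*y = 6*s^2 - 36*s - 24*y^2 - 72*y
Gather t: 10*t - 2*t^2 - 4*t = -2*t^2 + 6*t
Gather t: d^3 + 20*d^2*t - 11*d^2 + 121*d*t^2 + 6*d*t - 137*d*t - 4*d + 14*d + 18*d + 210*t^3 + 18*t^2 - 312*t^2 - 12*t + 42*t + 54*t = d^3 - 11*d^2 + 28*d + 210*t^3 + t^2*(121*d - 294) + t*(20*d^2 - 131*d + 84)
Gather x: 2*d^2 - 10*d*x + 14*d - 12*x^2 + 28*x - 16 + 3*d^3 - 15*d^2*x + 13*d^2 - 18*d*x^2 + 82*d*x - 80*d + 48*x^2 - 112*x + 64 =3*d^3 + 15*d^2 - 66*d + x^2*(36 - 18*d) + x*(-15*d^2 + 72*d - 84) + 48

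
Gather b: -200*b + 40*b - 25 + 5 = -160*b - 20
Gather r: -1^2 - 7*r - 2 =-7*r - 3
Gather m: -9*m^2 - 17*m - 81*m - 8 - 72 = -9*m^2 - 98*m - 80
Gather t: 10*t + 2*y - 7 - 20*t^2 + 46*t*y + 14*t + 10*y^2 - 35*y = -20*t^2 + t*(46*y + 24) + 10*y^2 - 33*y - 7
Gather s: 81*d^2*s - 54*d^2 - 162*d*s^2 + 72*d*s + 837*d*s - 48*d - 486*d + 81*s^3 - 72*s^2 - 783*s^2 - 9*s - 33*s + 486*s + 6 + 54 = -54*d^2 - 534*d + 81*s^3 + s^2*(-162*d - 855) + s*(81*d^2 + 909*d + 444) + 60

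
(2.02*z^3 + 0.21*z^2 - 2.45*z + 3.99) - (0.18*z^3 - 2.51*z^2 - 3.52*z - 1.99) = 1.84*z^3 + 2.72*z^2 + 1.07*z + 5.98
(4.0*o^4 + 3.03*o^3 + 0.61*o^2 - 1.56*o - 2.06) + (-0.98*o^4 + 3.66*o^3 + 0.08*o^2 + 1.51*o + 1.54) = 3.02*o^4 + 6.69*o^3 + 0.69*o^2 - 0.05*o - 0.52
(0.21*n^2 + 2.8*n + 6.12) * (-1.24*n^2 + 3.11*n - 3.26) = -0.2604*n^4 - 2.8189*n^3 + 0.434599999999999*n^2 + 9.9052*n - 19.9512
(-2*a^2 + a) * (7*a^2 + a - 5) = -14*a^4 + 5*a^3 + 11*a^2 - 5*a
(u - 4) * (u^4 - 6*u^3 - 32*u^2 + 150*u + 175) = u^5 - 10*u^4 - 8*u^3 + 278*u^2 - 425*u - 700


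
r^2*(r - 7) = r^3 - 7*r^2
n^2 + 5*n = n*(n + 5)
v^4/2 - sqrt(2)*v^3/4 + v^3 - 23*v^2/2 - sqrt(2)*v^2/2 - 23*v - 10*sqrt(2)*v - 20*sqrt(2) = (v/2 + 1)*(v - 4*sqrt(2))*(v + sqrt(2))*(v + 5*sqrt(2)/2)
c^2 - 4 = (c - 2)*(c + 2)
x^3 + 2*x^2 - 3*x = x*(x - 1)*(x + 3)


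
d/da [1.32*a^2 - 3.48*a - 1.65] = 2.64*a - 3.48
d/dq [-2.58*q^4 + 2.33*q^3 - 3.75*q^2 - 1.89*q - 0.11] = -10.32*q^3 + 6.99*q^2 - 7.5*q - 1.89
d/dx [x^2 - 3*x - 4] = 2*x - 3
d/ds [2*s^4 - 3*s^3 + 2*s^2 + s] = 8*s^3 - 9*s^2 + 4*s + 1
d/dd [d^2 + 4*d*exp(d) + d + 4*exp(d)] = 4*d*exp(d) + 2*d + 8*exp(d) + 1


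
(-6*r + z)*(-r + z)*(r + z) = 6*r^3 - r^2*z - 6*r*z^2 + z^3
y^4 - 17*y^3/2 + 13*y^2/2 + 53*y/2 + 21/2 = (y - 7)*(y - 3)*(y + 1/2)*(y + 1)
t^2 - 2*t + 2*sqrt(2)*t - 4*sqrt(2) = (t - 2)*(t + 2*sqrt(2))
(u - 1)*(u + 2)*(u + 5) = u^3 + 6*u^2 + 3*u - 10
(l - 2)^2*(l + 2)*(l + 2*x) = l^4 + 2*l^3*x - 2*l^3 - 4*l^2*x - 4*l^2 - 8*l*x + 8*l + 16*x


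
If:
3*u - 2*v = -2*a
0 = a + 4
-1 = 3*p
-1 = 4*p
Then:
No Solution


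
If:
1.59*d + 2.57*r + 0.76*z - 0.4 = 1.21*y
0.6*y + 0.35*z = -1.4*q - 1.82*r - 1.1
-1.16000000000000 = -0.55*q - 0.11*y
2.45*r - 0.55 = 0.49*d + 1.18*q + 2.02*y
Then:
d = -0.316346133034143*z - 0.128197269178489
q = 0.0285487297344576*z + 2.87047994224953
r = -0.167209907925752*z - 1.55742023058983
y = -0.142743648672288*z - 3.8069451657931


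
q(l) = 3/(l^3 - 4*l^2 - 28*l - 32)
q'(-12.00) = 0.00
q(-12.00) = 0.00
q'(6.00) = -0.00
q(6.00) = -0.02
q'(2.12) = 0.01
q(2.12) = -0.03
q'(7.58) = -0.17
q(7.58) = -0.08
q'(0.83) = 0.03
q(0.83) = -0.05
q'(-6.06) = -0.01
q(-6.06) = -0.01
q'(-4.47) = -0.04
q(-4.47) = -0.04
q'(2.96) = 0.00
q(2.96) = -0.02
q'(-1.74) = 34.58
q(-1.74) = -4.56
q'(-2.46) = -6.02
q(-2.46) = -1.36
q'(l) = 3*(-3*l^2 + 8*l + 28)/(l^3 - 4*l^2 - 28*l - 32)^2 = 3*(-3*l^2 + 8*l + 28)/(-l^3 + 4*l^2 + 28*l + 32)^2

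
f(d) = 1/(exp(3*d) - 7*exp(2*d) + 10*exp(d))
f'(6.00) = 0.00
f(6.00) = 0.00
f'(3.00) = 0.00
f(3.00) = 0.00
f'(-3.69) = -4.00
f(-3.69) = 4.08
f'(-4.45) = -8.56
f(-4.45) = 8.63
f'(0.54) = 3.48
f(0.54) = 0.62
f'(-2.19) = -0.89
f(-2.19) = 0.97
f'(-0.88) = -0.21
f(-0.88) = 0.33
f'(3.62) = -0.00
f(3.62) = 0.00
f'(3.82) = -0.00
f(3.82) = 0.00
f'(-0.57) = -0.13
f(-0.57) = 0.28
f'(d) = (-3*exp(3*d) + 14*exp(2*d) - 10*exp(d))/(exp(3*d) - 7*exp(2*d) + 10*exp(d))^2 = (-3*exp(2*d) + 14*exp(d) - 10)*exp(-d)/(exp(2*d) - 7*exp(d) + 10)^2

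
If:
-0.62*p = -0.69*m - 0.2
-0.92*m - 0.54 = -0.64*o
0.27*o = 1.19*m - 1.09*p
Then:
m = -1.41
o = -1.18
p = -1.25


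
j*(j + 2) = j^2 + 2*j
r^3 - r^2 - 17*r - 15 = (r - 5)*(r + 1)*(r + 3)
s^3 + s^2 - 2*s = s*(s - 1)*(s + 2)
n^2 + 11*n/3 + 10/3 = (n + 5/3)*(n + 2)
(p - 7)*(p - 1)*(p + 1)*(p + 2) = p^4 - 5*p^3 - 15*p^2 + 5*p + 14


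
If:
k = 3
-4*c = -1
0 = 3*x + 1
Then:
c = 1/4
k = 3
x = -1/3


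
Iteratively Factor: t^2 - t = (t)*(t - 1)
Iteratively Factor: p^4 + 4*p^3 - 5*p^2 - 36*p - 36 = (p + 3)*(p^3 + p^2 - 8*p - 12) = (p + 2)*(p + 3)*(p^2 - p - 6) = (p - 3)*(p + 2)*(p + 3)*(p + 2)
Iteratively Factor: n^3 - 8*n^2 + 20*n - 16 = (n - 2)*(n^2 - 6*n + 8) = (n - 4)*(n - 2)*(n - 2)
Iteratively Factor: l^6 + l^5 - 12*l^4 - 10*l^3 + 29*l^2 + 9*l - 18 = (l - 1)*(l^5 + 2*l^4 - 10*l^3 - 20*l^2 + 9*l + 18) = (l - 1)*(l + 1)*(l^4 + l^3 - 11*l^2 - 9*l + 18) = (l - 1)*(l + 1)*(l + 2)*(l^3 - l^2 - 9*l + 9) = (l - 3)*(l - 1)*(l + 1)*(l + 2)*(l^2 + 2*l - 3) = (l - 3)*(l - 1)^2*(l + 1)*(l + 2)*(l + 3)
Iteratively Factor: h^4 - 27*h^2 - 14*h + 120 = (h - 2)*(h^3 + 2*h^2 - 23*h - 60) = (h - 2)*(h + 4)*(h^2 - 2*h - 15) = (h - 5)*(h - 2)*(h + 4)*(h + 3)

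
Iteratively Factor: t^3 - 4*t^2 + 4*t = (t - 2)*(t^2 - 2*t) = (t - 2)^2*(t)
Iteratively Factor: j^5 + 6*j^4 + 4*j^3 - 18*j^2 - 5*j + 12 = (j - 1)*(j^4 + 7*j^3 + 11*j^2 - 7*j - 12) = (j - 1)*(j + 4)*(j^3 + 3*j^2 - j - 3) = (j - 1)^2*(j + 4)*(j^2 + 4*j + 3) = (j - 1)^2*(j + 3)*(j + 4)*(j + 1)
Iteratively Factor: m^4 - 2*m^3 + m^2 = (m - 1)*(m^3 - m^2) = m*(m - 1)*(m^2 - m) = m*(m - 1)^2*(m)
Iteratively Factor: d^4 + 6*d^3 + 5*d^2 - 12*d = (d - 1)*(d^3 + 7*d^2 + 12*d) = d*(d - 1)*(d^2 + 7*d + 12) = d*(d - 1)*(d + 3)*(d + 4)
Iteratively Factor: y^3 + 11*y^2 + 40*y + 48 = (y + 4)*(y^2 + 7*y + 12) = (y + 4)^2*(y + 3)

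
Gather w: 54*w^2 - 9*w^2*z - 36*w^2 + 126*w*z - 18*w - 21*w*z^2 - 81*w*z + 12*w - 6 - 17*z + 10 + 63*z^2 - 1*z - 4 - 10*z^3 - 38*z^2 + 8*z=w^2*(18 - 9*z) + w*(-21*z^2 + 45*z - 6) - 10*z^3 + 25*z^2 - 10*z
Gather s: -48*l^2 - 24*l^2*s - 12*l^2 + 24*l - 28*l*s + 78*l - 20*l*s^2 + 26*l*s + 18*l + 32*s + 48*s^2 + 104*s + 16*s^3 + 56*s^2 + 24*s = -60*l^2 + 120*l + 16*s^3 + s^2*(104 - 20*l) + s*(-24*l^2 - 2*l + 160)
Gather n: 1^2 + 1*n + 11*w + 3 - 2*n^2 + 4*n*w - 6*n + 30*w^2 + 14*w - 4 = -2*n^2 + n*(4*w - 5) + 30*w^2 + 25*w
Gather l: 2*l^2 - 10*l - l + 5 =2*l^2 - 11*l + 5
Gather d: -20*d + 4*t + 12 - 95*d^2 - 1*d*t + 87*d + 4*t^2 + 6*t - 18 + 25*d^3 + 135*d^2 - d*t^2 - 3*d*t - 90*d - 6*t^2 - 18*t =25*d^3 + 40*d^2 + d*(-t^2 - 4*t - 23) - 2*t^2 - 8*t - 6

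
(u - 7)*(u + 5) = u^2 - 2*u - 35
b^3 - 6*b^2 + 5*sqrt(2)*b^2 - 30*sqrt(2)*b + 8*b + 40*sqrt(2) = (b - 4)*(b - 2)*(b + 5*sqrt(2))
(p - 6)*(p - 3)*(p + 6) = p^3 - 3*p^2 - 36*p + 108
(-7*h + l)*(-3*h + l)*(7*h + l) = 147*h^3 - 49*h^2*l - 3*h*l^2 + l^3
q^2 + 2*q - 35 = (q - 5)*(q + 7)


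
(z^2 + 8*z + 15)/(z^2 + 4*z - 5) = (z + 3)/(z - 1)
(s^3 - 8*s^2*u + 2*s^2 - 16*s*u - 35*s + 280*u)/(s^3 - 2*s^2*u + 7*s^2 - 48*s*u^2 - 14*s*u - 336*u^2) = (s - 5)/(s + 6*u)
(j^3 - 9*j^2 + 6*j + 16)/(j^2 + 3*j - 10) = (j^2 - 7*j - 8)/(j + 5)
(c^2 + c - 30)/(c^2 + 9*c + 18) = (c - 5)/(c + 3)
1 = 1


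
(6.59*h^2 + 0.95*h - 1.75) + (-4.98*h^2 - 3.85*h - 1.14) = 1.61*h^2 - 2.9*h - 2.89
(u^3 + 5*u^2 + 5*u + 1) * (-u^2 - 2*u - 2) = -u^5 - 7*u^4 - 17*u^3 - 21*u^2 - 12*u - 2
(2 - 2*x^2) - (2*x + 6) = -2*x^2 - 2*x - 4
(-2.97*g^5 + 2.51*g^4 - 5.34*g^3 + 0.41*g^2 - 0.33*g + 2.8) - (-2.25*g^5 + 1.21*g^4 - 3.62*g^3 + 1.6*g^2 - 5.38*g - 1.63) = -0.72*g^5 + 1.3*g^4 - 1.72*g^3 - 1.19*g^2 + 5.05*g + 4.43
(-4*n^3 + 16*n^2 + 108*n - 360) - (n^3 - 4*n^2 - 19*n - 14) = -5*n^3 + 20*n^2 + 127*n - 346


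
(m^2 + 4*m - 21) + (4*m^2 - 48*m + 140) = 5*m^2 - 44*m + 119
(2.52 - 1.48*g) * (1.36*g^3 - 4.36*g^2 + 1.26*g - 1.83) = -2.0128*g^4 + 9.88*g^3 - 12.852*g^2 + 5.8836*g - 4.6116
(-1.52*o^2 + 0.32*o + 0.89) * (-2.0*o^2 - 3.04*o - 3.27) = 3.04*o^4 + 3.9808*o^3 + 2.2176*o^2 - 3.752*o - 2.9103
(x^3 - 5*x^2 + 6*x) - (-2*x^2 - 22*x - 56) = x^3 - 3*x^2 + 28*x + 56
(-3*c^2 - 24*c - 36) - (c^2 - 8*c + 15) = -4*c^2 - 16*c - 51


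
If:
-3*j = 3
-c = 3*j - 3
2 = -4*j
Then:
No Solution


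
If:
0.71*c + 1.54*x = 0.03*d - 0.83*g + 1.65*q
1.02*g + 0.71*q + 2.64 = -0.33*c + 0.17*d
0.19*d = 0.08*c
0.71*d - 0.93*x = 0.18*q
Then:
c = 4.06188747588895*x - 0.668649740290401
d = 1.71026841090061*x - 0.281536732753853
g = -2.12847608185862*x - 1.64583095026035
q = 1.57939206521908*x - 1.11050600141798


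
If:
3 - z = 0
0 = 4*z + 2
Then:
No Solution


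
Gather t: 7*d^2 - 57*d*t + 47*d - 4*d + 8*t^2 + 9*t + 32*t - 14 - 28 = 7*d^2 + 43*d + 8*t^2 + t*(41 - 57*d) - 42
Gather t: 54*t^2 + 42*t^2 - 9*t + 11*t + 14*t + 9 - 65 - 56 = 96*t^2 + 16*t - 112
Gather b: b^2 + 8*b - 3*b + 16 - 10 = b^2 + 5*b + 6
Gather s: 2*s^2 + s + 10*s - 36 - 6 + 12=2*s^2 + 11*s - 30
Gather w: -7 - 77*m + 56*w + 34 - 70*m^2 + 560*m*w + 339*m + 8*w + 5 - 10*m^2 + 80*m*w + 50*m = -80*m^2 + 312*m + w*(640*m + 64) + 32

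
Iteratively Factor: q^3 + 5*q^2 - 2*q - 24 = (q + 3)*(q^2 + 2*q - 8) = (q - 2)*(q + 3)*(q + 4)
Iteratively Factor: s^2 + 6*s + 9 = (s + 3)*(s + 3)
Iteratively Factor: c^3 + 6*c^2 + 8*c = (c + 4)*(c^2 + 2*c) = c*(c + 4)*(c + 2)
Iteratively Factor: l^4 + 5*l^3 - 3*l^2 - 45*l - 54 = (l + 2)*(l^3 + 3*l^2 - 9*l - 27) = (l + 2)*(l + 3)*(l^2 - 9) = (l - 3)*(l + 2)*(l + 3)*(l + 3)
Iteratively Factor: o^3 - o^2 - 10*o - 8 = (o - 4)*(o^2 + 3*o + 2) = (o - 4)*(o + 1)*(o + 2)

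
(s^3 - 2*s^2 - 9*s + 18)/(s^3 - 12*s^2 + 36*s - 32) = (s^2 - 9)/(s^2 - 10*s + 16)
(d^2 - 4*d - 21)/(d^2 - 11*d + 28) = (d + 3)/(d - 4)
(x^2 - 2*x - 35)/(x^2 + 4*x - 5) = (x - 7)/(x - 1)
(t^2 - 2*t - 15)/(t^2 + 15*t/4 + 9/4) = 4*(t - 5)/(4*t + 3)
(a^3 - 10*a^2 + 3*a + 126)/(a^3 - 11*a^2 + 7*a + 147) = (a - 6)/(a - 7)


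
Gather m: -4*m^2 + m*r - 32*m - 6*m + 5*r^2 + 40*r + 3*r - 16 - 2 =-4*m^2 + m*(r - 38) + 5*r^2 + 43*r - 18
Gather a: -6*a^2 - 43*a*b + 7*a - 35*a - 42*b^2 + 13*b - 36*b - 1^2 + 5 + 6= -6*a^2 + a*(-43*b - 28) - 42*b^2 - 23*b + 10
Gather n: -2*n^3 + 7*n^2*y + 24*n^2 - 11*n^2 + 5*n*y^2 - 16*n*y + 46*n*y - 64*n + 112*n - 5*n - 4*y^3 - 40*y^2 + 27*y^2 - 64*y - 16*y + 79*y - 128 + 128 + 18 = -2*n^3 + n^2*(7*y + 13) + n*(5*y^2 + 30*y + 43) - 4*y^3 - 13*y^2 - y + 18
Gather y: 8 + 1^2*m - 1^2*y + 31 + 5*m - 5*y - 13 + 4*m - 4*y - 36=10*m - 10*y - 10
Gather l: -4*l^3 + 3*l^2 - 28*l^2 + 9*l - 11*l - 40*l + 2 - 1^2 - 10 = -4*l^3 - 25*l^2 - 42*l - 9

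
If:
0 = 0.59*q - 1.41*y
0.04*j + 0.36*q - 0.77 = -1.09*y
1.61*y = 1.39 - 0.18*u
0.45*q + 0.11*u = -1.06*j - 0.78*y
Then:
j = -1.15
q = 1.00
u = 3.98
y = 0.42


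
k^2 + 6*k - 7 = (k - 1)*(k + 7)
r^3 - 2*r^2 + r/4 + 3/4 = (r - 3/2)*(r - 1)*(r + 1/2)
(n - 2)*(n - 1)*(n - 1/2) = n^3 - 7*n^2/2 + 7*n/2 - 1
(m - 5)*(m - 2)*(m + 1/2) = m^3 - 13*m^2/2 + 13*m/2 + 5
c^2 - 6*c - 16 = (c - 8)*(c + 2)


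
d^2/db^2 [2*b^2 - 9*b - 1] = 4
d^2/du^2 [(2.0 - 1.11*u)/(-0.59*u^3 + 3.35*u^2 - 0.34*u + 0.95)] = (2.318346*u^5 - 21.51789*u^4 + 87.716618*u^3 - 129.61134*u^2 - 14.25345*u + 12.98466)/(0.205379*u^9 - 3.498405*u^8 + 20.218887*u^7 - 42.61952*u^6 + 22.917612*u^5 - 34.289325*u^4 + 8.129029*u^3 - 9.399585*u^2 + 0.92055*u - 0.857375)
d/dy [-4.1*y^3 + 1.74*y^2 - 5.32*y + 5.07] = -12.3*y^2 + 3.48*y - 5.32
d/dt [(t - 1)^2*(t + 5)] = 3*(t - 1)*(t + 3)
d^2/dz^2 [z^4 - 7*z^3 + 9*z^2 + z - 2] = 12*z^2 - 42*z + 18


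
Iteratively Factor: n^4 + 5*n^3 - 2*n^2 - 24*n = (n + 3)*(n^3 + 2*n^2 - 8*n) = (n + 3)*(n + 4)*(n^2 - 2*n) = (n - 2)*(n + 3)*(n + 4)*(n)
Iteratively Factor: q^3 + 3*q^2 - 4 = (q - 1)*(q^2 + 4*q + 4) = (q - 1)*(q + 2)*(q + 2)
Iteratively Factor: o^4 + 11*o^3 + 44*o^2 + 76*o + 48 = (o + 3)*(o^3 + 8*o^2 + 20*o + 16) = (o + 3)*(o + 4)*(o^2 + 4*o + 4) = (o + 2)*(o + 3)*(o + 4)*(o + 2)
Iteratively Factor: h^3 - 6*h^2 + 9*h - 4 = (h - 1)*(h^2 - 5*h + 4) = (h - 1)^2*(h - 4)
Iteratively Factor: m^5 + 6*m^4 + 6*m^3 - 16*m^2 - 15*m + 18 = (m + 3)*(m^4 + 3*m^3 - 3*m^2 - 7*m + 6) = (m + 3)^2*(m^3 - 3*m + 2) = (m + 2)*(m + 3)^2*(m^2 - 2*m + 1) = (m - 1)*(m + 2)*(m + 3)^2*(m - 1)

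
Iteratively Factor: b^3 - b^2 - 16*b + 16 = (b + 4)*(b^2 - 5*b + 4) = (b - 4)*(b + 4)*(b - 1)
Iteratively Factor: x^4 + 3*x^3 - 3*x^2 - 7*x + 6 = (x - 1)*(x^3 + 4*x^2 + x - 6) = (x - 1)*(x + 2)*(x^2 + 2*x - 3) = (x - 1)^2*(x + 2)*(x + 3)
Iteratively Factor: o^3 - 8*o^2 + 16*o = (o - 4)*(o^2 - 4*o) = (o - 4)^2*(o)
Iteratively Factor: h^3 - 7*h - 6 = (h + 1)*(h^2 - h - 6) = (h + 1)*(h + 2)*(h - 3)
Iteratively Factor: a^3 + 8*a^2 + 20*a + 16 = (a + 2)*(a^2 + 6*a + 8) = (a + 2)^2*(a + 4)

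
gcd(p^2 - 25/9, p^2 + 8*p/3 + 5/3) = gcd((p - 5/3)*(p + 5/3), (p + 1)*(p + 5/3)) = p + 5/3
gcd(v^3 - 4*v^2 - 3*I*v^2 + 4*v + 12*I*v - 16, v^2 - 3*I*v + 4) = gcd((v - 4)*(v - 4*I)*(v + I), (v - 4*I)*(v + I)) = v^2 - 3*I*v + 4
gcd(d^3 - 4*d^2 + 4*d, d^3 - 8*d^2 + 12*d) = d^2 - 2*d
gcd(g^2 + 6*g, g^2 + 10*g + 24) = g + 6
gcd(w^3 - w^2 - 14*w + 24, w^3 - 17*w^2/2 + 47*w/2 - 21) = w^2 - 5*w + 6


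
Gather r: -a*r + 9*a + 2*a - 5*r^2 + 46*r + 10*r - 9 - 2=11*a - 5*r^2 + r*(56 - a) - 11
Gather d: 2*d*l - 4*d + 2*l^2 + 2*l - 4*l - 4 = d*(2*l - 4) + 2*l^2 - 2*l - 4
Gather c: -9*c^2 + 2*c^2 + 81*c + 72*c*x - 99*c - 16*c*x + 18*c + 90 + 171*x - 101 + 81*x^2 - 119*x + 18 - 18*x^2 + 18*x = -7*c^2 + 56*c*x + 63*x^2 + 70*x + 7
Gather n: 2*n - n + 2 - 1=n + 1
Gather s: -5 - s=-s - 5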